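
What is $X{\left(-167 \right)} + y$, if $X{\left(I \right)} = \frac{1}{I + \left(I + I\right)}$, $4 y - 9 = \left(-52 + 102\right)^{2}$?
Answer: $\frac{1257005}{2004} \approx 627.25$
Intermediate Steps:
$y = \frac{2509}{4}$ ($y = \frac{9}{4} + \frac{\left(-52 + 102\right)^{2}}{4} = \frac{9}{4} + \frac{50^{2}}{4} = \frac{9}{4} + \frac{1}{4} \cdot 2500 = \frac{9}{4} + 625 = \frac{2509}{4} \approx 627.25$)
$X{\left(I \right)} = \frac{1}{3 I}$ ($X{\left(I \right)} = \frac{1}{I + 2 I} = \frac{1}{3 I}$)
$X{\left(-167 \right)} + y = \frac{1}{3 \left(-167\right)} + \frac{2509}{4} = \frac{1}{3} \left(- \frac{1}{167}\right) + \frac{2509}{4} = - \frac{1}{501} + \frac{2509}{4} = \frac{1257005}{2004}$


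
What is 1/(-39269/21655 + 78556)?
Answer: 21655/1701090911 ≈ 1.2730e-5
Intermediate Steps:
1/(-39269/21655 + 78556) = 1/(1701090911/21655) = 21655/1701090911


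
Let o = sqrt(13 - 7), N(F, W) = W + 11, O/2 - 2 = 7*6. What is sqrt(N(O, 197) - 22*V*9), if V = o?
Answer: sqrt(208 - 198*sqrt(6)) ≈ 16.643*I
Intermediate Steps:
O = 88 (O = 4 + 2*(7*6) = 4 + 2*42 = 4 + 84 = 88)
N(F, W) = 11 + W
o = sqrt(6) ≈ 2.4495
V = sqrt(6) ≈ 2.4495
sqrt(N(O, 197) - 22*V*9) = sqrt((11 + 197) - 22*sqrt(6)*9) = sqrt(208 - 198*sqrt(6))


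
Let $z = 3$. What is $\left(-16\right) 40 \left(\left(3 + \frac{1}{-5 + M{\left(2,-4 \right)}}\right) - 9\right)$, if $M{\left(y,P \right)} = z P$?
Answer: $\frac{65920}{17} \approx 3877.6$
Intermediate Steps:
$M{\left(y,P \right)} = 3 P$
$\left(-16\right) 40 \left(\left(3 + \frac{1}{-5 + M{\left(2,-4 \right)}}\right) - 9\right) = \left(-16\right) 40 \left(\left(3 + \frac{1}{-5 + 3 \left(-4\right)}\right) - 9\right) = - 640 \left(\left(3 + \frac{1}{-5 - 12}\right) - 9\right) = - 640 \left(\left(3 + \frac{1}{-17}\right) - 9\right) = - 640 \left(\left(3 - \frac{1}{17}\right) - 9\right) = - 640 \left(\frac{50}{17} - 9\right) = \left(-640\right) \left(- \frac{103}{17}\right) = \frac{65920}{17}$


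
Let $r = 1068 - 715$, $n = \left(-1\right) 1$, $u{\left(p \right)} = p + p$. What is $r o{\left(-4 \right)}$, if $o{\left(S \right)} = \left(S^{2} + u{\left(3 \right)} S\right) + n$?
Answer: $-3177$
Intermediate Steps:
$u{\left(p \right)} = 2 p$
$n = -1$
$r = 353$ ($r = 1068 - 715 = 353$)
$o{\left(S \right)} = -1 + S^{2} + 6 S$ ($o{\left(S \right)} = \left(S^{2} + 2 \cdot 3 S\right) - 1 = \left(S^{2} + 6 S\right) - 1 = -1 + S^{2} + 6 S$)
$r o{\left(-4 \right)} = 353 \left(-1 + \left(-4\right)^{2} + 6 \left(-4\right)\right) = 353 \left(-1 + 16 - 24\right) = 353 \left(-9\right) = -3177$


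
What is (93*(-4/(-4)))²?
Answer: 8649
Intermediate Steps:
(93*(-4/(-4)))² = (93*(-4*(-¼)))² = (93*1)² = 93² = 8649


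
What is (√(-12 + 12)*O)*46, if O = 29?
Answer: 0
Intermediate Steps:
(√(-12 + 12)*O)*46 = (√(-12 + 12)*29)*46 = (√0*29)*46 = (0*29)*46 = 0*46 = 0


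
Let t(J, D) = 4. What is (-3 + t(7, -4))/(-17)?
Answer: -1/17 ≈ -0.058824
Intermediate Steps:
(-3 + t(7, -4))/(-17) = (-3 + 4)/(-17) = 1*(-1/17) = -1/17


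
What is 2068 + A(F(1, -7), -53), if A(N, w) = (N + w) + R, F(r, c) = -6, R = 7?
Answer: 2016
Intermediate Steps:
A(N, w) = 7 + N + w (A(N, w) = (N + w) + 7 = 7 + N + w)
2068 + A(F(1, -7), -53) = 2068 + (7 - 6 - 53) = 2068 - 52 = 2016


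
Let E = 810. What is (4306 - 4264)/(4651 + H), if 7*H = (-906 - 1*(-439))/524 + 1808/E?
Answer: 62392680/6909531101 ≈ 0.0090299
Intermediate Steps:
H = 284561/1485540 (H = ((-906 - 1*(-439))/524 + 1808/810)/7 = ((-906 + 439)*(1/524) + 1808*(1/810))/7 = (-467*1/524 + 904/405)/7 = (-467/524 + 904/405)/7 = (⅐)*(284561/212220) = 284561/1485540 ≈ 0.19155)
(4306 - 4264)/(4651 + H) = (4306 - 4264)/(4651 + 284561/1485540) = 42/(6909531101/1485540) = 42*(1485540/6909531101) = 62392680/6909531101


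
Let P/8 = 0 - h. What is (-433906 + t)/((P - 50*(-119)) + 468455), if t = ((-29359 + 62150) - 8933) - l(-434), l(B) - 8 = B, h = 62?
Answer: -409622/473909 ≈ -0.86435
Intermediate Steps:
l(B) = 8 + B
P = -496 (P = 8*(0 - 1*62) = 8*(0 - 62) = 8*(-62) = -496)
t = 24284 (t = ((-29359 + 62150) - 8933) - (8 - 434) = (32791 - 8933) - 1*(-426) = 23858 + 426 = 24284)
(-433906 + t)/((P - 50*(-119)) + 468455) = (-433906 + 24284)/((-496 - 50*(-119)) + 468455) = -409622/((-496 + 5950) + 468455) = -409622/(5454 + 468455) = -409622/473909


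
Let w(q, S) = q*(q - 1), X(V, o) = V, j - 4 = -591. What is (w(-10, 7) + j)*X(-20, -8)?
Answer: 9540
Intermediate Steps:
j = -587 (j = 4 - 591 = -587)
w(q, S) = q*(-1 + q)
(w(-10, 7) + j)*X(-20, -8) = (-10*(-1 - 10) - 587)*(-20) = (-10*(-11) - 587)*(-20) = (110 - 587)*(-20) = -477*(-20) = 9540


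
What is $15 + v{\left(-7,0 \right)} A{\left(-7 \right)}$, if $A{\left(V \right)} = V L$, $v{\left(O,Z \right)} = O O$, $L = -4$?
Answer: $1387$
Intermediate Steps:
$v{\left(O,Z \right)} = O^{2}$
$A{\left(V \right)} = - 4 V$ ($A{\left(V \right)} = V \left(-4\right) = - 4 V$)
$15 + v{\left(-7,0 \right)} A{\left(-7 \right)} = 15 + \left(-7\right)^{2} \left(\left(-4\right) \left(-7\right)\right) = 15 + 49 \cdot 28 = 15 + 1372 = 1387$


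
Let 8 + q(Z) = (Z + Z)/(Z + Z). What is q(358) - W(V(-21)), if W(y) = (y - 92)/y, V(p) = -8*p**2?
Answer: -7079/882 ≈ -8.0261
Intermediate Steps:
q(Z) = -7 (q(Z) = -8 + (Z + Z)/(Z + Z) = -8 + (2*Z)/((2*Z)) = -8 + (2*Z)*(1/(2*Z)) = -8 + 1 = -7)
W(y) = (-92 + y)/y
q(358) - W(V(-21)) = -7 - (-92 - 8*(-21)**2)/((-8*(-21)**2)) = -7 - (-92 - 8*441)/((-8*441)) = -7 - (-92 - 3528)/(-3528) = -7 - (-1)*(-3620)/3528 = -7 - 1*905/882 = -7 - 905/882 = -7079/882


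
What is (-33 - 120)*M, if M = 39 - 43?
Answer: 612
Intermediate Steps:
M = -4
(-33 - 120)*M = (-33 - 120)*(-4) = -153*(-4) = 612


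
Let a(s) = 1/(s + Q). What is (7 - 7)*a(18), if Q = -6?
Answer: 0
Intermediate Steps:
a(s) = 1/(-6 + s) (a(s) = 1/(s - 6) = 1/(-6 + s))
(7 - 7)*a(18) = (7 - 7)/(-6 + 18) = 0/12 = 0*(1/12) = 0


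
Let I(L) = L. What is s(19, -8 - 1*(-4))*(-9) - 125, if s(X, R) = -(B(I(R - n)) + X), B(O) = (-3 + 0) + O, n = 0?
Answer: -17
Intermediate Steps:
B(O) = -3 + O
s(X, R) = 3 - R - X (s(X, R) = -((-3 + (R - 1*0)) + X) = -((-3 + (R + 0)) + X) = -((-3 + R) + X) = -(-3 + R + X) = 3 - R - X)
s(19, -8 - 1*(-4))*(-9) - 125 = (3 - (-8 - 1*(-4)) - 1*19)*(-9) - 125 = (3 - (-8 + 4) - 19)*(-9) - 125 = (3 - 1*(-4) - 19)*(-9) - 125 = (3 + 4 - 19)*(-9) - 125 = -12*(-9) - 125 = 108 - 125 = -17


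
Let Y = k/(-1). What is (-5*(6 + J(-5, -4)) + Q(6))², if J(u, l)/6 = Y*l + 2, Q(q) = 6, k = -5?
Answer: 266256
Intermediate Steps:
Y = 5 (Y = -5/(-1) = -5*(-1) = 5)
J(u, l) = 12 + 30*l (J(u, l) = 6*(5*l + 2) = 6*(2 + 5*l) = 12 + 30*l)
(-5*(6 + J(-5, -4)) + Q(6))² = (-5*(6 + (12 + 30*(-4))) + 6)² = (-5*(6 + (12 - 120)) + 6)² = (-5*(6 - 108) + 6)² = (-5*(-102) + 6)² = (510 + 6)² = 516² = 266256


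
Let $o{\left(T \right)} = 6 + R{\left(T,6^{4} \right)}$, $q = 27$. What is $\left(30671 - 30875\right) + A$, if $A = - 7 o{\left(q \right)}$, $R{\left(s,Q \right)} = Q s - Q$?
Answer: $-236118$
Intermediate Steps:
$R{\left(s,Q \right)} = - Q + Q s$
$o{\left(T \right)} = -1290 + 1296 T$ ($o{\left(T \right)} = 6 + 6^{4} \left(-1 + T\right) = 6 + 1296 \left(-1 + T\right) = 6 + \left(-1296 + 1296 T\right) = -1290 + 1296 T$)
$A = -235914$ ($A = - 7 \left(-1290 + 1296 \cdot 27\right) = - 7 \left(-1290 + 34992\right) = \left(-7\right) 33702 = -235914$)
$\left(30671 - 30875\right) + A = \left(30671 - 30875\right) - 235914 = -204 - 235914 = -236118$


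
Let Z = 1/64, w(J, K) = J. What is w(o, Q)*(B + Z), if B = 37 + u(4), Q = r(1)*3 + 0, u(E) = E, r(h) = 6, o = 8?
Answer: 2625/8 ≈ 328.13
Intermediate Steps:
Q = 18 (Q = 6*3 + 0 = 18 + 0 = 18)
Z = 1/64 ≈ 0.015625
B = 41 (B = 37 + 4 = 41)
w(o, Q)*(B + Z) = 8*(41 + 1/64) = 8*(2625/64) = 2625/8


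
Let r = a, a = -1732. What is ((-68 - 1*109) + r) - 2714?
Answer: -4623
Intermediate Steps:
r = -1732
((-68 - 1*109) + r) - 2714 = ((-68 - 1*109) - 1732) - 2714 = ((-68 - 109) - 1732) - 2714 = (-177 - 1732) - 2714 = -1909 - 2714 = -4623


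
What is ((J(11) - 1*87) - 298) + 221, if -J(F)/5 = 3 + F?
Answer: -234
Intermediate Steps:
J(F) = -15 - 5*F (J(F) = -5*(3 + F) = -15 - 5*F)
((J(11) - 1*87) - 298) + 221 = (((-15 - 5*11) - 1*87) - 298) + 221 = (((-15 - 55) - 87) - 298) + 221 = ((-70 - 87) - 298) + 221 = (-157 - 298) + 221 = -455 + 221 = -234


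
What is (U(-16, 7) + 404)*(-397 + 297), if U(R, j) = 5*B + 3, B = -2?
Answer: -39700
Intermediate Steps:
U(R, j) = -7 (U(R, j) = 5*(-2) + 3 = -10 + 3 = -7)
(U(-16, 7) + 404)*(-397 + 297) = (-7 + 404)*(-397 + 297) = 397*(-100) = -39700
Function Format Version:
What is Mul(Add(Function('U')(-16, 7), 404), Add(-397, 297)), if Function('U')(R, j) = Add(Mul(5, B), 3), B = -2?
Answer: -39700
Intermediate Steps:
Function('U')(R, j) = -7 (Function('U')(R, j) = Add(Mul(5, -2), 3) = Add(-10, 3) = -7)
Mul(Add(Function('U')(-16, 7), 404), Add(-397, 297)) = Mul(Add(-7, 404), Add(-397, 297)) = Mul(397, -100) = -39700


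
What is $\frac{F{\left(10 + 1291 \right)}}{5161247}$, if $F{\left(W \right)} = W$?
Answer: $\frac{1301}{5161247} \approx 0.00025207$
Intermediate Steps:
$\frac{F{\left(10 + 1291 \right)}}{5161247} = \frac{10 + 1291}{5161247} = 1301 \cdot \frac{1}{5161247} = \frac{1301}{5161247}$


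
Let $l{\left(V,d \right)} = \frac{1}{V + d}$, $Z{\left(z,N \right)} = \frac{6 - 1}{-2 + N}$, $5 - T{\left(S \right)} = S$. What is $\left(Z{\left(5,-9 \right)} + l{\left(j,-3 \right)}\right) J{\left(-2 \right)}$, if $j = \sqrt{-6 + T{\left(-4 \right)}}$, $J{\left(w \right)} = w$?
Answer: $\frac{21}{11} + \frac{\sqrt{3}}{3} \approx 2.4864$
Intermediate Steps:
$T{\left(S \right)} = 5 - S$
$Z{\left(z,N \right)} = \frac{5}{-2 + N}$
$j = \sqrt{3}$ ($j = \sqrt{-6 + \left(5 - -4\right)} = \sqrt{-6 + \left(5 + 4\right)} = \sqrt{-6 + 9} = \sqrt{3} \approx 1.732$)
$\left(Z{\left(5,-9 \right)} + l{\left(j,-3 \right)}\right) J{\left(-2 \right)} = \left(\frac{5}{-2 - 9} + \frac{1}{\sqrt{3} - 3}\right) \left(-2\right) = \left(\frac{5}{-11} + \frac{1}{-3 + \sqrt{3}}\right) \left(-2\right) = \left(5 \left(- \frac{1}{11}\right) + \frac{1}{-3 + \sqrt{3}}\right) \left(-2\right) = \left(- \frac{5}{11} + \frac{1}{-3 + \sqrt{3}}\right) \left(-2\right) = \frac{10}{11} - \frac{2}{-3 + \sqrt{3}}$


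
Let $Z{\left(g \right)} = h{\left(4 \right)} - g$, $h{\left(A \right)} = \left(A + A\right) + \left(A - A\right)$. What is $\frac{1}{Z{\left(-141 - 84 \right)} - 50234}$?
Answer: $- \frac{1}{50001} \approx -2.0 \cdot 10^{-5}$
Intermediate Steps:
$h{\left(A \right)} = 2 A$ ($h{\left(A \right)} = 2 A + 0 = 2 A$)
$Z{\left(g \right)} = 8 - g$ ($Z{\left(g \right)} = 2 \cdot 4 - g = 8 - g$)
$\frac{1}{Z{\left(-141 - 84 \right)} - 50234} = \frac{1}{\left(8 - \left(-141 - 84\right)\right) - 50234} = \frac{1}{\left(8 - -225\right) - 50234} = \frac{1}{\left(8 + 225\right) - 50234} = \frac{1}{233 - 50234} = \frac{1}{-50001} = - \frac{1}{50001}$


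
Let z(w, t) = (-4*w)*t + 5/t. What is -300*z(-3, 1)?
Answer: -5100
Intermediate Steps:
z(w, t) = 5/t - 4*t*w (z(w, t) = -4*t*w + 5/t = 5/t - 4*t*w)
-300*z(-3, 1) = -300*(5/1 - 4*1*(-3)) = -300*(5*1 + 12) = -300*(5 + 12) = -300*17 = -5100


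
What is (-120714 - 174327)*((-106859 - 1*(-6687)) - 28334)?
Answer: 37914538746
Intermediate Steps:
(-120714 - 174327)*((-106859 - 1*(-6687)) - 28334) = -295041*((-106859 + 6687) - 28334) = -295041*(-100172 - 28334) = -295041*(-128506) = 37914538746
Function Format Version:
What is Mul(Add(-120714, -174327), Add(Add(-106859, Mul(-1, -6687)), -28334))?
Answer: 37914538746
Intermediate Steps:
Mul(Add(-120714, -174327), Add(Add(-106859, Mul(-1, -6687)), -28334)) = Mul(-295041, Add(Add(-106859, 6687), -28334)) = Mul(-295041, Add(-100172, -28334)) = Mul(-295041, -128506) = 37914538746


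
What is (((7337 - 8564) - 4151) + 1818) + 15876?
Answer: 12316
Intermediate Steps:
(((7337 - 8564) - 4151) + 1818) + 15876 = ((-1227 - 4151) + 1818) + 15876 = (-5378 + 1818) + 15876 = -3560 + 15876 = 12316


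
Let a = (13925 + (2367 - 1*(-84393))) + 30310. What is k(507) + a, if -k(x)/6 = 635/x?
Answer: 22136885/169 ≈ 1.3099e+5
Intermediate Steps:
k(x) = -3810/x
a = 130995 (a = (13925 + (2367 + 84393)) + 30310 = (13925 + 86760) + 30310 = 100685 + 30310 = 130995)
k(507) + a = -3810/507 + 130995 = -3810*1/507 + 130995 = -1270/169 + 130995 = 22136885/169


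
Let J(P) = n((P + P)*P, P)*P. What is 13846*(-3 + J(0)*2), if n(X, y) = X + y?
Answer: -41538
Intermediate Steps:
J(P) = P*(P + 2*P²) (J(P) = ((P + P)*P + P)*P = ((2*P)*P + P)*P = (2*P² + P)*P = (P + 2*P²)*P = P*(P + 2*P²))
13846*(-3 + J(0)*2) = 13846*(-3 + (0²*(1 + 2*0))*2) = 13846*(-3 + (0*(1 + 0))*2) = 13846*(-3 + (0*1)*2) = 13846*(-3 + 0*2) = 13846*(-3 + 0) = 13846*(-3) = -41538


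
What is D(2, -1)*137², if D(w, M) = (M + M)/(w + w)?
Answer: -18769/2 ≈ -9384.5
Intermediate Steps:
D(w, M) = M/w (D(w, M) = (2*M)/((2*w)) = (2*M)*(1/(2*w)) = M/w)
D(2, -1)*137² = -1/2*137² = -1*½*18769 = -½*18769 = -18769/2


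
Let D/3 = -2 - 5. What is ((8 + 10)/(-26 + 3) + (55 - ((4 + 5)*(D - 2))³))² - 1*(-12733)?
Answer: 41618177123208653/529 ≈ 7.8673e+13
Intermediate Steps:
D = -21 (D = 3*(-2 - 5) = 3*(-7) = -21)
((8 + 10)/(-26 + 3) + (55 - ((4 + 5)*(D - 2))³))² - 1*(-12733) = ((8 + 10)/(-26 + 3) + (55 - ((4 + 5)*(-21 - 2))³))² - 1*(-12733) = (18/(-23) + (55 - (9*(-23))³))² + 12733 = (18*(-1/23) + (55 - 1*(-207)³))² + 12733 = (-18/23 + (55 - 1*(-8869743)))² + 12733 = (-18/23 + (55 + 8869743))² + 12733 = (-18/23 + 8869798)² + 12733 = (204005336/23)² + 12733 = 41618177116472896/529 + 12733 = 41618177123208653/529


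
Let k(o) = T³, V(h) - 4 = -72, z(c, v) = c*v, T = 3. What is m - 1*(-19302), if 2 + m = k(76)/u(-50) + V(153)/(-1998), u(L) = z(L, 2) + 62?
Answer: 732640919/37962 ≈ 19299.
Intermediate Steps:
u(L) = 62 + 2*L (u(L) = L*2 + 62 = 2*L + 62 = 62 + 2*L)
V(h) = -68 (V(h) = 4 - 72 = -68)
k(o) = 27 (k(o) = 3³ = 27)
m = -101605/37962 (m = -2 + (27/(62 + 2*(-50)) - 68/(-1998)) = -2 + (27/(62 - 100) - 68*(-1/1998)) = -2 + (27/(-38) + 34/999) = -2 + (27*(-1/38) + 34/999) = -2 + (-27/38 + 34/999) = -2 - 25681/37962 = -101605/37962 ≈ -2.6765)
m - 1*(-19302) = -101605/37962 - 1*(-19302) = -101605/37962 + 19302 = 732640919/37962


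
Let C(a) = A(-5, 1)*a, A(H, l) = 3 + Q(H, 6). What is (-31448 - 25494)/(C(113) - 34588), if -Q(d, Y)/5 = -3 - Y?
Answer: 28471/14582 ≈ 1.9525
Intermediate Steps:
Q(d, Y) = 15 + 5*Y (Q(d, Y) = -5*(-3 - Y) = 15 + 5*Y)
A(H, l) = 48 (A(H, l) = 3 + (15 + 5*6) = 3 + (15 + 30) = 3 + 45 = 48)
C(a) = 48*a
(-31448 - 25494)/(C(113) - 34588) = (-31448 - 25494)/(48*113 - 34588) = -56942/(5424 - 34588) = -56942/(-29164) = -56942*(-1/29164) = 28471/14582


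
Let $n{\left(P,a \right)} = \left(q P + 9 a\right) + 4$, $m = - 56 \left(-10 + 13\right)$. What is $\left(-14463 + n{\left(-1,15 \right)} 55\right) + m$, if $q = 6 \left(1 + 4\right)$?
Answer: $-8636$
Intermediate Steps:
$q = 30$ ($q = 6 \cdot 5 = 30$)
$m = -168$ ($m = \left(-56\right) 3 = -168$)
$n{\left(P,a \right)} = 4 + 9 a + 30 P$ ($n{\left(P,a \right)} = \left(30 P + 9 a\right) + 4 = \left(9 a + 30 P\right) + 4 = 4 + 9 a + 30 P$)
$\left(-14463 + n{\left(-1,15 \right)} 55\right) + m = \left(-14463 + \left(4 + 9 \cdot 15 + 30 \left(-1\right)\right) 55\right) - 168 = \left(-14463 + \left(4 + 135 - 30\right) 55\right) - 168 = \left(-14463 + 109 \cdot 55\right) - 168 = \left(-14463 + 5995\right) - 168 = -8468 - 168 = -8636$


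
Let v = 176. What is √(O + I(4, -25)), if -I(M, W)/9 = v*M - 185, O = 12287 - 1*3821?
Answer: √3795 ≈ 61.604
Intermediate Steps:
O = 8466 (O = 12287 - 3821 = 8466)
I(M, W) = 1665 - 1584*M (I(M, W) = -9*(176*M - 185) = -9*(-185 + 176*M) = 1665 - 1584*M)
√(O + I(4, -25)) = √(8466 + (1665 - 1584*4)) = √(8466 + (1665 - 6336)) = √(8466 - 4671) = √3795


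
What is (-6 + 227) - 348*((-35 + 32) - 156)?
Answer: 55553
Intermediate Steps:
(-6 + 227) - 348*((-35 + 32) - 156) = 221 - 348*(-3 - 156) = 221 - 348*(-159) = 221 + 55332 = 55553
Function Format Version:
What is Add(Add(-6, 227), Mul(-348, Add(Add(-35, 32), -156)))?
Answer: 55553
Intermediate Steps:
Add(Add(-6, 227), Mul(-348, Add(Add(-35, 32), -156))) = Add(221, Mul(-348, Add(-3, -156))) = Add(221, Mul(-348, -159)) = Add(221, 55332) = 55553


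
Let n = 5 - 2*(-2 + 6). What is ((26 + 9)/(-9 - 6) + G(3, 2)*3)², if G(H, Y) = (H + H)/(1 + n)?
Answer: 1156/9 ≈ 128.44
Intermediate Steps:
n = -3 (n = 5 - 2*4 = 5 - 8 = -3)
G(H, Y) = -H (G(H, Y) = (H + H)/(1 - 3) = (2*H)/(-2) = (2*H)*(-½) = -H)
((26 + 9)/(-9 - 6) + G(3, 2)*3)² = ((26 + 9)/(-9 - 6) - 1*3*3)² = (35/(-15) - 3*3)² = (35*(-1/15) - 9)² = (-7/3 - 9)² = (-34/3)² = 1156/9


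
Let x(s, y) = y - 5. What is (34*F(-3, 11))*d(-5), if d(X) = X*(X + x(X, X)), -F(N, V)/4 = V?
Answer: -112200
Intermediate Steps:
F(N, V) = -4*V
x(s, y) = -5 + y
d(X) = X*(-5 + 2*X) (d(X) = X*(X + (-5 + X)) = X*(-5 + 2*X))
(34*F(-3, 11))*d(-5) = (34*(-4*11))*(-5*(-5 + 2*(-5))) = (34*(-44))*(-5*(-5 - 10)) = -(-7480)*(-15) = -1496*75 = -112200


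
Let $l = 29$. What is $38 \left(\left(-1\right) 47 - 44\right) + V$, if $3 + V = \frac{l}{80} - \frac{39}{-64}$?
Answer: $- \frac{1107209}{320} \approx -3460.0$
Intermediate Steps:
$V = - \frac{649}{320}$ ($V = -3 + \left(\frac{29}{80} - \frac{39}{-64}\right) = -3 + \left(29 \cdot \frac{1}{80} - - \frac{39}{64}\right) = -3 + \left(\frac{29}{80} + \frac{39}{64}\right) = -3 + \frac{311}{320} = - \frac{649}{320} \approx -2.0281$)
$38 \left(\left(-1\right) 47 - 44\right) + V = 38 \left(\left(-1\right) 47 - 44\right) - \frac{649}{320} = 38 \left(-47 - 44\right) - \frac{649}{320} = 38 \left(-91\right) - \frac{649}{320} = -3458 - \frac{649}{320} = - \frac{1107209}{320}$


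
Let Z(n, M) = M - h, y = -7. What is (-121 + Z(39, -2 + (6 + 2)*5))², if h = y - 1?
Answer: 5625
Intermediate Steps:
h = -8 (h = -7 - 1 = -8)
Z(n, M) = 8 + M (Z(n, M) = M - 1*(-8) = M + 8 = 8 + M)
(-121 + Z(39, -2 + (6 + 2)*5))² = (-121 + (8 + (-2 + (6 + 2)*5)))² = (-121 + (8 + (-2 + 8*5)))² = (-121 + (8 + (-2 + 40)))² = (-121 + (8 + 38))² = (-121 + 46)² = (-75)² = 5625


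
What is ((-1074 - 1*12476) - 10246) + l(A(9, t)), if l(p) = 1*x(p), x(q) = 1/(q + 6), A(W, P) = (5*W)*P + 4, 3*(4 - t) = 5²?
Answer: -4402261/185 ≈ -23796.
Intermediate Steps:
t = -13/3 (t = 4 - ⅓*5² = 4 - ⅓*25 = 4 - 25/3 = -13/3 ≈ -4.3333)
A(W, P) = 4 + 5*P*W (A(W, P) = 5*P*W + 4 = 4 + 5*P*W)
x(q) = 1/(6 + q)
l(p) = 1/(6 + p)
((-1074 - 1*12476) - 10246) + l(A(9, t)) = ((-1074 - 1*12476) - 10246) + 1/(6 + (4 + 5*(-13/3)*9)) = ((-1074 - 12476) - 10246) + 1/(6 + (4 - 195)) = (-13550 - 10246) + 1/(6 - 191) = -23796 + 1/(-185) = -23796 - 1/185 = -4402261/185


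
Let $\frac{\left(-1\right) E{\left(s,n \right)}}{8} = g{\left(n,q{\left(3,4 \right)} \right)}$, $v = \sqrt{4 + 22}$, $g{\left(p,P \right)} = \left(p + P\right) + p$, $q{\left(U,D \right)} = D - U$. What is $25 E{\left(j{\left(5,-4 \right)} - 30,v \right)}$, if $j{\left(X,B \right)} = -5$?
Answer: $-200 - 400 \sqrt{26} \approx -2239.6$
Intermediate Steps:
$g{\left(p,P \right)} = P + 2 p$ ($g{\left(p,P \right)} = \left(P + p\right) + p = P + 2 p$)
$v = \sqrt{26} \approx 5.099$
$E{\left(s,n \right)} = -8 - 16 n$ ($E{\left(s,n \right)} = - 8 \left(\left(4 - 3\right) + 2 n\right) = - 8 \left(1 + 2 n\right) = -8 - 16 n$)
$25 E{\left(j{\left(5,-4 \right)} - 30,v \right)} = 25 \left(-8 - 16 \sqrt{26}\right) = -200 - 400 \sqrt{26}$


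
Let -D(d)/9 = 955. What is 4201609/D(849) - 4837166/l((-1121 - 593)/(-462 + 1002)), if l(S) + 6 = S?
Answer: 11214961892407/21289815 ≈ 5.2678e+5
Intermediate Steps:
D(d) = -8595 (D(d) = -9*955 = -8595)
l(S) = -6 + S
4201609/D(849) - 4837166/l((-1121 - 593)/(-462 + 1002)) = 4201609/(-8595) - 4837166/(-6 + (-1121 - 593)/(-462 + 1002)) = 4201609*(-1/8595) - 4837166/(-6 - 1714/540) = -4201609/8595 - 4837166/(-6 - 1714*1/540) = -4201609/8595 - 4837166/(-6 - 857/270) = -4201609/8595 - 4837166/(-2477/270) = -4201609/8595 - 4837166*(-270/2477) = -4201609/8595 + 1306034820/2477 = 11214961892407/21289815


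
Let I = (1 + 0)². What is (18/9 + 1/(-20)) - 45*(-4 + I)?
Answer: 2739/20 ≈ 136.95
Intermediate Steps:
I = 1 (I = 1² = 1)
(18/9 + 1/(-20)) - 45*(-4 + I) = (18/9 + 1/(-20)) - 45*(-4 + 1) = (18*(⅑) + 1*(-1/20)) - 45*(-3) = (2 - 1/20) - 45*(-3) = 39/20 + 135 = 2739/20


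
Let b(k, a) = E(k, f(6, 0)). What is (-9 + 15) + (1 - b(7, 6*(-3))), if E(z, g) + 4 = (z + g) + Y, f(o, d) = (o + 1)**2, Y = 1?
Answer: -46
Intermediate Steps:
f(o, d) = (1 + o)**2
E(z, g) = -3 + g + z (E(z, g) = -4 + ((z + g) + 1) = -4 + ((g + z) + 1) = -4 + (1 + g + z) = -3 + g + z)
b(k, a) = 46 + k (b(k, a) = -3 + (1 + 6)**2 + k = -3 + 7**2 + k = -3 + 49 + k = 46 + k)
(-9 + 15) + (1 - b(7, 6*(-3))) = (-9 + 15) + (1 - (46 + 7)) = 6 + (1 - 1*53) = 6 + (1 - 53) = 6 - 52 = -46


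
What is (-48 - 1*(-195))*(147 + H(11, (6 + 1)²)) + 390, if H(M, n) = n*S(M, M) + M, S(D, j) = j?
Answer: 102849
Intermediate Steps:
H(M, n) = M + M*n (H(M, n) = n*M + M = M*n + M = M + M*n)
(-48 - 1*(-195))*(147 + H(11, (6 + 1)²)) + 390 = (-48 - 1*(-195))*(147 + 11*(1 + (6 + 1)²)) + 390 = (-48 + 195)*(147 + 11*(1 + 7²)) + 390 = 147*(147 + 11*(1 + 49)) + 390 = 147*(147 + 11*50) + 390 = 147*(147 + 550) + 390 = 147*697 + 390 = 102459 + 390 = 102849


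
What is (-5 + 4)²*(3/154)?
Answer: 3/154 ≈ 0.019481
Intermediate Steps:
(-5 + 4)²*(3/154) = (-1)²*(3*(1/154)) = 1*(3/154) = 3/154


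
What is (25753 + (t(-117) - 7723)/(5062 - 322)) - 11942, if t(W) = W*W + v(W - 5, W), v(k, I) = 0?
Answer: 32735053/2370 ≈ 13812.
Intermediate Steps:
t(W) = W² (t(W) = W*W + 0 = W² + 0 = W²)
(25753 + (t(-117) - 7723)/(5062 - 322)) - 11942 = (25753 + ((-117)² - 7723)/(5062 - 322)) - 11942 = (25753 + (13689 - 7723)/4740) - 11942 = (25753 + 5966*(1/4740)) - 11942 = (25753 + 2983/2370) - 11942 = 61037593/2370 - 11942 = 32735053/2370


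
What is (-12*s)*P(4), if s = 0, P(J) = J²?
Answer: 0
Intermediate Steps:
(-12*s)*P(4) = -12*0*4² = 0*16 = 0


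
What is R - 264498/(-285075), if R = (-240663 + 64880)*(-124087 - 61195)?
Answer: 3094909687303316/95025 ≈ 3.2569e+10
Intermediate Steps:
R = 32569425806 (R = -175783*(-185282) = 32569425806)
R - 264498/(-285075) = 32569425806 - 264498/(-285075) = 32569425806 - 264498*(-1)/285075 = 32569425806 - 1*(-88166/95025) = 32569425806 + 88166/95025 = 3094909687303316/95025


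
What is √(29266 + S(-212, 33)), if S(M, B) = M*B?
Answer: √22270 ≈ 149.23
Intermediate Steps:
S(M, B) = B*M
√(29266 + S(-212, 33)) = √(29266 + 33*(-212)) = √(29266 - 6996) = √22270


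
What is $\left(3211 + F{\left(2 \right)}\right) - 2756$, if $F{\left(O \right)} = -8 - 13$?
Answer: $434$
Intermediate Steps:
$F{\left(O \right)} = -21$ ($F{\left(O \right)} = -8 - 13 = -21$)
$\left(3211 + F{\left(2 \right)}\right) - 2756 = \left(3211 - 21\right) - 2756 = 3190 - 2756 = 434$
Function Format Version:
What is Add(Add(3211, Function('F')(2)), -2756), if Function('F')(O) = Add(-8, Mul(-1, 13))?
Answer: 434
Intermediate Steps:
Function('F')(O) = -21 (Function('F')(O) = Add(-8, -13) = -21)
Add(Add(3211, Function('F')(2)), -2756) = Add(Add(3211, -21), -2756) = Add(3190, -2756) = 434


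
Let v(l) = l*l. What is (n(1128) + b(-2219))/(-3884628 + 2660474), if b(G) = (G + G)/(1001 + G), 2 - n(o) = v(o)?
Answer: 110696917/106501398 ≈ 1.0394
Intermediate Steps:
v(l) = l²
n(o) = 2 - o²
b(G) = 2*G/(1001 + G) (b(G) = (2*G)/(1001 + G) = 2*G/(1001 + G))
(n(1128) + b(-2219))/(-3884628 + 2660474) = ((2 - 1*1128²) + 2*(-2219)/(1001 - 2219))/(-3884628 + 2660474) = ((2 - 1*1272384) + 2*(-2219)/(-1218))/(-1224154) = ((2 - 1272384) + 2*(-2219)*(-1/1218))*(-1/1224154) = (-1272382 + 317/87)*(-1/1224154) = -110696917/87*(-1/1224154) = 110696917/106501398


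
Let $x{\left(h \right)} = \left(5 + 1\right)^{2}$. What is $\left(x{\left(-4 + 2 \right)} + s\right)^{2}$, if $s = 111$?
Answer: $21609$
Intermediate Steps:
$x{\left(h \right)} = 36$ ($x{\left(h \right)} = 6^{2} = 36$)
$\left(x{\left(-4 + 2 \right)} + s\right)^{2} = \left(36 + 111\right)^{2} = 147^{2} = 21609$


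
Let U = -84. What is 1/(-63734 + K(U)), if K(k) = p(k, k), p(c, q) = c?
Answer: -1/63818 ≈ -1.5670e-5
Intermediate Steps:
K(k) = k
1/(-63734 + K(U)) = 1/(-63734 - 84) = 1/(-63818) = -1/63818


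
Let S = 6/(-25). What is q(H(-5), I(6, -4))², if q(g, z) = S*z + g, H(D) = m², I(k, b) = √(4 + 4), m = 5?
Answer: 390913/625 - 24*√2 ≈ 591.52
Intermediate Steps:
S = -6/25 (S = 6*(-1/25) = -6/25 ≈ -0.24000)
I(k, b) = 2*√2 (I(k, b) = √8 = 2*√2)
H(D) = 25 (H(D) = 5² = 25)
q(g, z) = g - 6*z/25 (q(g, z) = -6*z/25 + g = g - 6*z/25)
q(H(-5), I(6, -4))² = (25 - 12*√2/25)²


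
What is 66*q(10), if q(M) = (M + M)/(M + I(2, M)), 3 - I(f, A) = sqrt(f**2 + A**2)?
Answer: 264 + 528*sqrt(26)/13 ≈ 471.10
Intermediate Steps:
I(f, A) = 3 - sqrt(A**2 + f**2) (I(f, A) = 3 - sqrt(f**2 + A**2) = 3 - sqrt(A**2 + f**2))
q(M) = 2*M/(3 + M - sqrt(4 + M**2)) (q(M) = (M + M)/(M + (3 - sqrt(M**2 + 2**2))) = (2*M)/(M + (3 - sqrt(M**2 + 4))) = (2*M)/(M + (3 - sqrt(4 + M**2))) = (2*M)/(3 + M - sqrt(4 + M**2)) = 2*M/(3 + M - sqrt(4 + M**2)))
66*q(10) = 66*(2*10/(3 + 10 - sqrt(4 + 10**2))) = 66*(2*10/(3 + 10 - sqrt(4 + 100))) = 66*(2*10/(3 + 10 - sqrt(104))) = 66*(2*10/(3 + 10 - 2*sqrt(26))) = 66*(2*10/(13 - 2*sqrt(26))) = 66*(20/(13 - 2*sqrt(26))) = 1320/(13 - 2*sqrt(26))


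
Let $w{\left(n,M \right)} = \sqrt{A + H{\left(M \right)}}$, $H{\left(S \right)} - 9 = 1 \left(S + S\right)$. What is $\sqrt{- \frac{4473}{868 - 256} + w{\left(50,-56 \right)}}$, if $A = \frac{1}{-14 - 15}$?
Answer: $\frac{\sqrt{-7105609 + 201144 i \sqrt{2407}}}{986} \approx 1.6123 + 3.1478 i$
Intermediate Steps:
$H{\left(S \right)} = 9 + 2 S$ ($H{\left(S \right)} = 9 + 1 \left(S + S\right) = 9 + 1 \cdot 2 S = 9 + 2 S$)
$A = - \frac{1}{29}$ ($A = \frac{1}{-29} = - \frac{1}{29} \approx -0.034483$)
$w{\left(n,M \right)} = \sqrt{\frac{260}{29} + 2 M}$ ($w{\left(n,M \right)} = \sqrt{- \frac{1}{29} + \left(9 + 2 M\right)} = \sqrt{\frac{260}{29} + 2 M}$)
$\sqrt{- \frac{4473}{868 - 256} + w{\left(50,-56 \right)}} = \sqrt{- \frac{4473}{868 - 256} + \frac{\sqrt{7540 + 1682 \left(-56\right)}}{29}} = \sqrt{- \frac{4473}{868 - 256} + \frac{\sqrt{7540 - 94192}}{29}} = \sqrt{- \frac{4473}{612} + \frac{\sqrt{-86652}}{29}} = \sqrt{\left(-4473\right) \frac{1}{612} + \frac{6 i \sqrt{2407}}{29}} = \sqrt{- \frac{497}{68} + \frac{6 i \sqrt{2407}}{29}}$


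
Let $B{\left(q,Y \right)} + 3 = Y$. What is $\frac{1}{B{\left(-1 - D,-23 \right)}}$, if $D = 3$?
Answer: $- \frac{1}{26} \approx -0.038462$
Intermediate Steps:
$B{\left(q,Y \right)} = -3 + Y$
$\frac{1}{B{\left(-1 - D,-23 \right)}} = \frac{1}{-3 - 23} = \frac{1}{-26} = - \frac{1}{26}$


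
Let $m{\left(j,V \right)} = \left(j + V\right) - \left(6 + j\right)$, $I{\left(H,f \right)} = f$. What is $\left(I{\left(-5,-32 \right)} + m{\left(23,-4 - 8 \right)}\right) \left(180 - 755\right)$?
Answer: $28750$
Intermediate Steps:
$m{\left(j,V \right)} = -6 + V$ ($m{\left(j,V \right)} = \left(V + j\right) - \left(6 + j\right) = -6 + V$)
$\left(I{\left(-5,-32 \right)} + m{\left(23,-4 - 8 \right)}\right) \left(180 - 755\right) = \left(-32 - 18\right) \left(180 - 755\right) = \left(-32 - 18\right) \left(-575\right) = \left(-50\right) \left(-575\right) = 28750$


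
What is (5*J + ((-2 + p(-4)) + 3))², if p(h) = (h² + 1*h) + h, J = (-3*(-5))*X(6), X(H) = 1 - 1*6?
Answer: 133956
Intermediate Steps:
X(H) = -5 (X(H) = 1 - 6 = -5)
J = -75 (J = -3*(-5)*(-5) = 15*(-5) = -75)
p(h) = h² + 2*h (p(h) = (h² + h) + h = (h + h²) + h = h² + 2*h)
(5*J + ((-2 + p(-4)) + 3))² = (5*(-75) + ((-2 - 4*(2 - 4)) + 3))² = (-375 + ((-2 - 4*(-2)) + 3))² = (-375 + ((-2 + 8) + 3))² = (-375 + (6 + 3))² = (-375 + 9)² = (-366)² = 133956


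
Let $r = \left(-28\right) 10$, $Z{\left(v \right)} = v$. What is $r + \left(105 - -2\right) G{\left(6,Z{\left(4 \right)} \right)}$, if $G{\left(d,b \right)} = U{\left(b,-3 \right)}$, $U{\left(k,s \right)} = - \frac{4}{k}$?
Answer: $-387$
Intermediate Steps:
$r = -280$
$G{\left(d,b \right)} = - \frac{4}{b}$
$r + \left(105 - -2\right) G{\left(6,Z{\left(4 \right)} \right)} = -280 + \left(105 - -2\right) \left(- \frac{4}{4}\right) = -280 + \left(105 + 2\right) \left(\left(-4\right) \frac{1}{4}\right) = -280 + 107 \left(-1\right) = -280 - 107 = -387$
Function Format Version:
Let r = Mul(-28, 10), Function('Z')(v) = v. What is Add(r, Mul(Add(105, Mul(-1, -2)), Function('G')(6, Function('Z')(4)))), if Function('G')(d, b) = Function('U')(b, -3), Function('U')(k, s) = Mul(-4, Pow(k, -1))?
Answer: -387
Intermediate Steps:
r = -280
Function('G')(d, b) = Mul(-4, Pow(b, -1))
Add(r, Mul(Add(105, Mul(-1, -2)), Function('G')(6, Function('Z')(4)))) = Add(-280, Mul(Add(105, Mul(-1, -2)), Mul(-4, Pow(4, -1)))) = Add(-280, Mul(Add(105, 2), Mul(-4, Rational(1, 4)))) = Add(-280, Mul(107, -1)) = Add(-280, -107) = -387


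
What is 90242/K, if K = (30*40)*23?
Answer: 45121/13800 ≈ 3.2696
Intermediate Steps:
K = 27600 (K = 1200*23 = 27600)
90242/K = 90242/27600 = 90242*(1/27600) = 45121/13800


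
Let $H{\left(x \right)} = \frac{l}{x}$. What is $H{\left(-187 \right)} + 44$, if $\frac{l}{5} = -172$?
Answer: $\frac{9088}{187} \approx 48.599$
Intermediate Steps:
$l = -860$ ($l = 5 \left(-172\right) = -860$)
$H{\left(x \right)} = - \frac{860}{x}$
$H{\left(-187 \right)} + 44 = - \frac{860}{-187} + 44 = \left(-860\right) \left(- \frac{1}{187}\right) + 44 = \frac{860}{187} + 44 = \frac{9088}{187}$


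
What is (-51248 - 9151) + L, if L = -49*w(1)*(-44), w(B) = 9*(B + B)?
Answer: -21591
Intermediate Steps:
w(B) = 18*B (w(B) = 9*(2*B) = 18*B)
L = 38808 (L = -882*(-44) = 38808)
(-51248 - 9151) + L = (-51248 - 9151) + 38808 = -60399 + 38808 = -21591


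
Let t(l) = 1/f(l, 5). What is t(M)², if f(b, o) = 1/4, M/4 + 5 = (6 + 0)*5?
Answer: 16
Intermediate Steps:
M = 100 (M = -20 + 4*((6 + 0)*5) = -20 + 4*(6*5) = -20 + 4*30 = -20 + 120 = 100)
f(b, o) = ¼
t(l) = 4 (t(l) = 1/(¼) = 1*4 = 4)
t(M)² = 4² = 16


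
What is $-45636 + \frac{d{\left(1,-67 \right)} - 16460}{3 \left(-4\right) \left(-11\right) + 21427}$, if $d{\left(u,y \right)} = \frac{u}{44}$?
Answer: $- \frac{43290851295}{948596} \approx -45637.0$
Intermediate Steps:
$d{\left(u,y \right)} = \frac{u}{44}$ ($d{\left(u,y \right)} = u \frac{1}{44} = \frac{u}{44}$)
$-45636 + \frac{d{\left(1,-67 \right)} - 16460}{3 \left(-4\right) \left(-11\right) + 21427} = -45636 + \frac{\frac{1}{44} \cdot 1 - 16460}{3 \left(-4\right) \left(-11\right) + 21427} = -45636 + \frac{\frac{1}{44} - 16460}{\left(-12\right) \left(-11\right) + 21427} = -45636 - \frac{724239}{44 \left(132 + 21427\right)} = -45636 - \frac{724239}{44 \cdot 21559} = -45636 - \frac{724239}{948596} = - \frac{43290851295}{948596}$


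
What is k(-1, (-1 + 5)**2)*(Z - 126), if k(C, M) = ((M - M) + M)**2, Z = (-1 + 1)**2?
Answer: -32256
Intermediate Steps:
Z = 0 (Z = 0**2 = 0)
k(C, M) = M**2 (k(C, M) = (0 + M)**2 = M**2)
k(-1, (-1 + 5)**2)*(Z - 126) = ((-1 + 5)**2)**2*(0 - 126) = (4**2)**2*(-126) = 16**2*(-126) = 256*(-126) = -32256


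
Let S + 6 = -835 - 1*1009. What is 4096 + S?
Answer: 2246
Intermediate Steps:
S = -1850 (S = -6 + (-835 - 1*1009) = -6 + (-835 - 1009) = -6 - 1844 = -1850)
4096 + S = 4096 - 1850 = 2246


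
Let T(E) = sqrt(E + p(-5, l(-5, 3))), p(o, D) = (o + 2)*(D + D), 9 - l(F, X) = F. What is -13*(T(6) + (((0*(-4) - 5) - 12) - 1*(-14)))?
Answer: 39 - 13*I*sqrt(78) ≈ 39.0 - 114.81*I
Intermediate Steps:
l(F, X) = 9 - F
p(o, D) = 2*D*(2 + o) (p(o, D) = (2 + o)*(2*D) = 2*D*(2 + o))
T(E) = sqrt(-84 + E) (T(E) = sqrt(E + 2*(9 - 1*(-5))*(2 - 5)) = sqrt(E + 2*(9 + 5)*(-3)) = sqrt(E + 2*14*(-3)) = sqrt(E - 84) = sqrt(-84 + E))
-13*(T(6) + (((0*(-4) - 5) - 12) - 1*(-14))) = -13*(sqrt(-84 + 6) + (((0*(-4) - 5) - 12) - 1*(-14))) = -13*(sqrt(-78) + (((0 - 5) - 12) + 14)) = -13*(I*sqrt(78) + ((-5 - 12) + 14)) = -13*(I*sqrt(78) + (-17 + 14)) = -13*(I*sqrt(78) - 3) = -13*(-3 + I*sqrt(78)) = 39 - 13*I*sqrt(78)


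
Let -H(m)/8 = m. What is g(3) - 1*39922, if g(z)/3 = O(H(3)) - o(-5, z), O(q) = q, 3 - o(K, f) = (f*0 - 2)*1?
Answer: -40009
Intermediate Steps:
H(m) = -8*m
o(K, f) = 5 (o(K, f) = 3 - (f*0 - 2) = 3 - (0 - 2) = 3 - (-2) = 3 - 1*(-2) = 3 + 2 = 5)
g(z) = -87 (g(z) = 3*(-8*3 - 1*5) = 3*(-24 - 5) = 3*(-29) = -87)
g(3) - 1*39922 = -87 - 1*39922 = -87 - 39922 = -40009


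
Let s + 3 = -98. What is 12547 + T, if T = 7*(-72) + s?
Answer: 11942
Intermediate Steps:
s = -101 (s = -3 - 98 = -101)
T = -605 (T = 7*(-72) - 101 = -504 - 101 = -605)
12547 + T = 12547 - 605 = 11942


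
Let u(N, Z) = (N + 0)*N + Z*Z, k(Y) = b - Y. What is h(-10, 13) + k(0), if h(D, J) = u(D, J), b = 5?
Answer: 274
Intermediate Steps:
k(Y) = 5 - Y
u(N, Z) = N**2 + Z**2 (u(N, Z) = N*N + Z**2 = N**2 + Z**2)
h(D, J) = D**2 + J**2
h(-10, 13) + k(0) = ((-10)**2 + 13**2) + (5 - 1*0) = (100 + 169) + (5 + 0) = 269 + 5 = 274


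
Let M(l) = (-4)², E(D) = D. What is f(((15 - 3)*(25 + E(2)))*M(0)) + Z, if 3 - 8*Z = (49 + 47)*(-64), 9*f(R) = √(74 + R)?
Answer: 6147/8 + √5258/9 ≈ 776.43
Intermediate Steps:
M(l) = 16
f(R) = √(74 + R)/9
Z = 6147/8 (Z = 3/8 - (49 + 47)*(-64)/8 = 3/8 - 12*(-64) = 3/8 - ⅛*(-6144) = 3/8 + 768 = 6147/8 ≈ 768.38)
f(((15 - 3)*(25 + E(2)))*M(0)) + Z = √(74 + ((15 - 3)*(25 + 2))*16)/9 + 6147/8 = √(74 + (12*27)*16)/9 + 6147/8 = √(74 + 324*16)/9 + 6147/8 = √(74 + 5184)/9 + 6147/8 = √5258/9 + 6147/8 = 6147/8 + √5258/9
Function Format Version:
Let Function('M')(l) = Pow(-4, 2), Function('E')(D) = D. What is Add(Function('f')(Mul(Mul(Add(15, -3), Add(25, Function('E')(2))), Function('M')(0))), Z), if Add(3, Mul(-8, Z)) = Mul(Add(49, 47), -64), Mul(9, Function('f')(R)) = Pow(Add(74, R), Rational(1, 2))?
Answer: Add(Rational(6147, 8), Mul(Rational(1, 9), Pow(5258, Rational(1, 2)))) ≈ 776.43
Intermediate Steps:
Function('M')(l) = 16
Function('f')(R) = Mul(Rational(1, 9), Pow(Add(74, R), Rational(1, 2)))
Z = Rational(6147, 8) (Z = Add(Rational(3, 8), Mul(Rational(-1, 8), Mul(Add(49, 47), -64))) = Add(Rational(3, 8), Mul(Rational(-1, 8), Mul(96, -64))) = Add(Rational(3, 8), Mul(Rational(-1, 8), -6144)) = Add(Rational(3, 8), 768) = Rational(6147, 8) ≈ 768.38)
Add(Function('f')(Mul(Mul(Add(15, -3), Add(25, Function('E')(2))), Function('M')(0))), Z) = Add(Mul(Rational(1, 9), Pow(Add(74, Mul(Mul(Add(15, -3), Add(25, 2)), 16)), Rational(1, 2))), Rational(6147, 8)) = Add(Mul(Rational(1, 9), Pow(Add(74, Mul(Mul(12, 27), 16)), Rational(1, 2))), Rational(6147, 8)) = Add(Mul(Rational(1, 9), Pow(Add(74, Mul(324, 16)), Rational(1, 2))), Rational(6147, 8)) = Add(Mul(Rational(1, 9), Pow(Add(74, 5184), Rational(1, 2))), Rational(6147, 8)) = Add(Mul(Rational(1, 9), Pow(5258, Rational(1, 2))), Rational(6147, 8)) = Add(Rational(6147, 8), Mul(Rational(1, 9), Pow(5258, Rational(1, 2))))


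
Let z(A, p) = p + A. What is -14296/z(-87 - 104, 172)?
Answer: 14296/19 ≈ 752.42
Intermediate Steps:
z(A, p) = A + p
-14296/z(-87 - 104, 172) = -14296/((-87 - 104) + 172) = -14296/(-191 + 172) = -14296/(-19) = -14296*(-1/19) = 14296/19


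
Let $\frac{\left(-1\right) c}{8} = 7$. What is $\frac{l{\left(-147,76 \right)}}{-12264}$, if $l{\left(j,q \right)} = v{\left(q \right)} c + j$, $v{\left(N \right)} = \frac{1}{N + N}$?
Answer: $\frac{50}{4161} \approx 0.012016$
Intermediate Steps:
$v{\left(N \right)} = \frac{1}{2 N}$
$c = -56$ ($c = \left(-8\right) 7 = -56$)
$l{\left(j,q \right)} = j - \frac{28}{q}$ ($l{\left(j,q \right)} = \frac{1}{2 q} \left(-56\right) + j = - \frac{28}{q} + j = j - \frac{28}{q}$)
$\frac{l{\left(-147,76 \right)}}{-12264} = \frac{-147 - \frac{28}{76}}{-12264} = \left(-147 - \frac{7}{19}\right) \left(- \frac{1}{12264}\right) = \left(- \frac{2800}{19}\right) \left(- \frac{1}{12264}\right) = \frac{50}{4161}$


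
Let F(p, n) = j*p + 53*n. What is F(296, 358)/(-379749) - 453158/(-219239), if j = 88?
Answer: 162215719084/83255791011 ≈ 1.9484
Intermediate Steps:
F(p, n) = 53*n + 88*p (F(p, n) = 88*p + 53*n = 53*n + 88*p)
F(296, 358)/(-379749) - 453158/(-219239) = (53*358 + 88*296)/(-379749) - 453158/(-219239) = (18974 + 26048)*(-1/379749) - 453158*(-1/219239) = 45022*(-1/379749) + 453158/219239 = -45022/379749 + 453158/219239 = 162215719084/83255791011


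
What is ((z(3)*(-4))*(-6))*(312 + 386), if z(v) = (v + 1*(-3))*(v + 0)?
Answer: 0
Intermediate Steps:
z(v) = v*(-3 + v) (z(v) = (v - 3)*v = (-3 + v)*v = v*(-3 + v))
((z(3)*(-4))*(-6))*(312 + 386) = (((3*(-3 + 3))*(-4))*(-6))*(312 + 386) = (((3*0)*(-4))*(-6))*698 = ((0*(-4))*(-6))*698 = (0*(-6))*698 = 0*698 = 0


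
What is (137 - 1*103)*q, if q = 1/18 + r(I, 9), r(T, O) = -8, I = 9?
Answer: -2431/9 ≈ -270.11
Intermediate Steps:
q = -143/18 (q = 1/18 - 8 = -143/18 ≈ -7.9444)
(137 - 1*103)*q = (137 - 1*103)*(-143/18) = (137 - 103)*(-143/18) = 34*(-143/18) = -2431/9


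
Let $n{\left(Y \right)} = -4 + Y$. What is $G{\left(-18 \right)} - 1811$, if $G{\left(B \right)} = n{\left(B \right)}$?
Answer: $-1833$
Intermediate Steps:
$G{\left(B \right)} = -4 + B$
$G{\left(-18 \right)} - 1811 = \left(-4 - 18\right) - 1811 = -22 - 1811 = -1833$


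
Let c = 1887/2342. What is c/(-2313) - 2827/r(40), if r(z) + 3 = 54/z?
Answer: 3093734531/1805682 ≈ 1713.3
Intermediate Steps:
r(z) = -3 + 54/z
c = 1887/2342 (c = 1887*(1/2342) = 1887/2342 ≈ 0.80572)
c/(-2313) - 2827/r(40) = (1887/2342)/(-2313) - 2827/(-3 + 54/40) = (1887/2342)*(-1/2313) - 2827/(-3 + 54*(1/40)) = -629/1805682 - 2827/(-3 + 27/20) = -629/1805682 - 2827/(-33/20) = -629/1805682 - 2827*(-20/33) = -629/1805682 + 5140/3 = 3093734531/1805682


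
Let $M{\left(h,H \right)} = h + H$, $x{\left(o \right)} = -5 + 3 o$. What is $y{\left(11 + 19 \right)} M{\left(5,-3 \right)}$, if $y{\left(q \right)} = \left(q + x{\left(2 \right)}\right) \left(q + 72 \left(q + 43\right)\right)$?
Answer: $327732$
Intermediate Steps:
$M{\left(h,H \right)} = H + h$
$y{\left(q \right)} = \left(1 + q\right) \left(3096 + 73 q\right)$ ($y{\left(q \right)} = \left(q + \left(-5 + 3 \cdot 2\right)\right) \left(q + 72 \left(q + 43\right)\right) = \left(q + \left(-5 + 6\right)\right) \left(q + 72 \left(43 + q\right)\right) = \left(q + 1\right) \left(q + \left(3096 + 72 q\right)\right) = \left(1 + q\right) \left(3096 + 73 q\right)$)
$y{\left(11 + 19 \right)} M{\left(5,-3 \right)} = \left(3096 + 73 \left(11 + 19\right)^{2} + 3169 \left(11 + 19\right)\right) \left(-3 + 5\right) = \left(3096 + 73 \cdot 30^{2} + 3169 \cdot 30\right) 2 = \left(3096 + 73 \cdot 900 + 95070\right) 2 = \left(3096 + 65700 + 95070\right) 2 = 163866 \cdot 2 = 327732$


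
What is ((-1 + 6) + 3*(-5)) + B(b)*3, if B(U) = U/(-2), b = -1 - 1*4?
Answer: -5/2 ≈ -2.5000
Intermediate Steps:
b = -5 (b = -1 - 4 = -5)
B(U) = -U/2 (B(U) = U*(-½) = -U/2)
((-1 + 6) + 3*(-5)) + B(b)*3 = ((-1 + 6) + 3*(-5)) - ½*(-5)*3 = (5 - 15) + (5/2)*3 = -10 + 15/2 = -5/2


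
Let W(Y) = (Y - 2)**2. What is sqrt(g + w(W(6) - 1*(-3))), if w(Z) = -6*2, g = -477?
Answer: I*sqrt(489) ≈ 22.113*I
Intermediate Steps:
W(Y) = (-2 + Y)**2
w(Z) = -12
sqrt(g + w(W(6) - 1*(-3))) = sqrt(-477 - 12) = sqrt(-489) = I*sqrt(489)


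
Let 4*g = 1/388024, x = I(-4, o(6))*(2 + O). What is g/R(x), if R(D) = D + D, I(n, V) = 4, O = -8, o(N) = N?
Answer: -1/74500608 ≈ -1.3423e-8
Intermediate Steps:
x = -24 (x = 4*(2 - 8) = 4*(-6) = -24)
R(D) = 2*D
g = 1/1552096 (g = (¼)/388024 = (¼)*(1/388024) = 1/1552096 ≈ 6.4429e-7)
g/R(x) = 1/(1552096*((2*(-24)))) = (1/1552096)/(-48) = (1/1552096)*(-1/48) = -1/74500608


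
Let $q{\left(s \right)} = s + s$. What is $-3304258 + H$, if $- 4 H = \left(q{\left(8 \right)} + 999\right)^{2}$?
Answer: $- \frac{14247257}{4} \approx -3.5618 \cdot 10^{6}$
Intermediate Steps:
$q{\left(s \right)} = 2 s$
$H = - \frac{1030225}{4}$ ($H = - \frac{\left(2 \cdot 8 + 999\right)^{2}}{4} = - \frac{\left(16 + 999\right)^{2}}{4} = - \frac{1015^{2}}{4} = \left(- \frac{1}{4}\right) 1030225 = - \frac{1030225}{4} \approx -2.5756 \cdot 10^{5}$)
$-3304258 + H = -3304258 - \frac{1030225}{4} = - \frac{14247257}{4}$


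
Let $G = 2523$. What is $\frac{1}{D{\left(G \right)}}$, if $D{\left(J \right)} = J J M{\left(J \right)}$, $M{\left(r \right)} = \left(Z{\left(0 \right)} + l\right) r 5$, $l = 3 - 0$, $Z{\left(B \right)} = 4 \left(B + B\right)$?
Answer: $\frac{1}{240903445005} \approx 4.151 \cdot 10^{-12}$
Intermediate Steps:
$Z{\left(B \right)} = 8 B$ ($Z{\left(B \right)} = 4 \cdot 2 B = 8 B$)
$l = 3$ ($l = 3 + 0 = 3$)
$M{\left(r \right)} = 15 r$ ($M{\left(r \right)} = \left(8 \cdot 0 + 3\right) r 5 = \left(0 + 3\right) 5 r = 3 \cdot 5 r = 15 r$)
$D{\left(J \right)} = 15 J^{3}$ ($D{\left(J \right)} = J J 15 J = J^{2} \cdot 15 J = 15 J^{3}$)
$\frac{1}{D{\left(G \right)}} = \frac{1}{15 \cdot 2523^{3}} = \frac{1}{15 \cdot 16060229667} = \frac{1}{240903445005}$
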